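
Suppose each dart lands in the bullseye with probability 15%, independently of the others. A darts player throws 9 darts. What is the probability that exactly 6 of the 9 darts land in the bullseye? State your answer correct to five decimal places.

X ~ Binomial(n=9, p=0.15).
P(X=6) = C(9,6) · p^6 · (1−p)^3
= 84 · 1.1391e-05 · 0.61413 = 0.0005876

0.00059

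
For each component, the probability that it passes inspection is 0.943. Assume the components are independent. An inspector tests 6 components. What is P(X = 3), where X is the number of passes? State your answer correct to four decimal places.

0.0031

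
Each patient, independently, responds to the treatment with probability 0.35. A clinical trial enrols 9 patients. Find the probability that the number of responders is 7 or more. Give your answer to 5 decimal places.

X ~ Binomial(9, 0.35); P(X ≥ 7) = Σ C(9,k) p^k (1−p)^(9−k) over k:
  k=7: C(9,7)·0.35^7·0.65^2 = 0.0097860
  k=8: C(9,8)·0.35^8·0.65^1 = 0.0013173
  k=9: C(9,9)·0.35^9·0.65^0 = 0.0000788
Total = 0.0111822

0.01118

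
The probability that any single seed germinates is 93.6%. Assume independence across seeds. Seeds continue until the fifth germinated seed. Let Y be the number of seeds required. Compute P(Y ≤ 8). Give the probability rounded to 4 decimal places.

0.9990

Finishing within 8 seeds ⇔ at least 5 successes in the first 8. With X ~ Binomial(8, 0.936), P(Y ≤ 8) = 1 − P(X ≤ 4).
  k=0: C(8,0)·0.936^0·0.064^8 = 0.000000
  k=1: C(8,1)·0.936^1·0.064^7 = 0.000000
  k=2: C(8,2)·0.936^2·0.064^6 = 0.000002
  k=3: C(8,3)·0.936^3·0.064^5 = 0.000049
  k=4: C(8,4)·0.936^4·0.064^4 = 0.000901
1 − 0.000952 = 0.999048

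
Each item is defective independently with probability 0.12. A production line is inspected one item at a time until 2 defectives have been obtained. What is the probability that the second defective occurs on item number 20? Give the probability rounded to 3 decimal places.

Y = trial on which the second success occurs; negative binomial, r=2, p=0.12.
P(Y=20) = C(19,1) · p^2 · (1−p)^18
= 19 · 0.0144 · 0.10016 = 0.02740

0.027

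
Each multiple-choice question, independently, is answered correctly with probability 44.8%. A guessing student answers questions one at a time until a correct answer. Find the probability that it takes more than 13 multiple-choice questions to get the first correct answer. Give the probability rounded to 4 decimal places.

Y = number of multiple-choice questions to the first success; geometric, p = 0.448.
P(Y > 13) = P(first 13 all fail) = (1−p)^13 = 0.000442

0.0004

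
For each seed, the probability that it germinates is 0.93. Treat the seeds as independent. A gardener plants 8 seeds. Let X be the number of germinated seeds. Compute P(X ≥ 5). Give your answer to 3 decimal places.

X ~ Binomial(8, 0.93); P(X ≥ 5) = Σ C(8,k) p^k (1−p)^(8−k) over k:
  k=5: C(8,5)·0.93^5·0.07^3 = 0.01336
  k=6: C(8,6)·0.93^6·0.07^2 = 0.08877
  k=7: C(8,7)·0.93^7·0.07^1 = 0.33695
  k=8: C(8,8)·0.93^8·0.07^0 = 0.55958
Total = 0.99866

0.999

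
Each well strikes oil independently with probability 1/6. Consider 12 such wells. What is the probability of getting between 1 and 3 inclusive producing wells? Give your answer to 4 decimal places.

0.7627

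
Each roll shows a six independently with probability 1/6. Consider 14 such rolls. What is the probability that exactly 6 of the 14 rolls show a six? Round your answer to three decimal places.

0.015

X ~ Binomial(n=14, p=0.166667).
P(X=6) = C(14,6) · p^6 · (1−p)^8
= 3003 · 2.1433e-05 · 0.23257 = 0.01497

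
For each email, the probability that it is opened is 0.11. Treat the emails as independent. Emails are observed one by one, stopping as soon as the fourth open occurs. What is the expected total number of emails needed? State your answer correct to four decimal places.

36.3636

Y = total emails until the fourth success; negative binomial with r=4, p=0.11.
E[Y] = r / p = 4 / 0.11 = 36.363636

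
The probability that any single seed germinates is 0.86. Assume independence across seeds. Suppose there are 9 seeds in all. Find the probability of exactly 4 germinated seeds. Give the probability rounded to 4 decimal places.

0.0037

X ~ Binomial(n=9, p=0.86).
P(X=4) = C(9,4) · p^4 · (1−p)^5
= 126 · 0.54701 · 5.3782e-05 = 0.003707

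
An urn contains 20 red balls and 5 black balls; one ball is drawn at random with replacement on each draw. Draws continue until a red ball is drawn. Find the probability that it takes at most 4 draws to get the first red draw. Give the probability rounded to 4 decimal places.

0.9984

Y = number of draws to the first success; geometric, p = 0.80.
P(Y ≤ 4) = 1 − (1−p)^4 = 1 − 0.001600 = 0.998400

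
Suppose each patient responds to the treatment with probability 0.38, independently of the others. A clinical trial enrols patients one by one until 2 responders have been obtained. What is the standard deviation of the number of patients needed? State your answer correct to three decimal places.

Y = total patients until the second success; negative binomial with r=2, p=0.38.
SD(Y) = √[r(1−p)/p²] = √(8.58726) = 2.93040

2.930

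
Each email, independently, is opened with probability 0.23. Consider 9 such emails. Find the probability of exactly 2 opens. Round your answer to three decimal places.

0.306

X ~ Binomial(n=9, p=0.23).
P(X=2) = C(9,2) · p^2 · (1−p)^7
= 36 · 0.0529 · 0.16049 = 0.30563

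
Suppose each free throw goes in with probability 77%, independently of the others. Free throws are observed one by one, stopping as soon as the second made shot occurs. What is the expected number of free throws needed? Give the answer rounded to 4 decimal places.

2.5974

Y = total free throws until the second success; negative binomial with r=2, p=0.77.
E[Y] = r / p = 2 / 0.77 = 2.597403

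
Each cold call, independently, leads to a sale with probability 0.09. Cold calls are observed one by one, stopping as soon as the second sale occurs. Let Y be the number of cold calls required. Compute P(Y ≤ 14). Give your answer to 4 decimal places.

Finishing within 14 cold calls ⇔ at least 2 successes in the first 14. With X ~ Binomial(14, 0.09), P(Y ≤ 14) = 1 − P(X ≤ 1).
  k=0: C(14,0)·0.09^0·0.91^14 = 0.267042
  k=1: C(14,1)·0.09^1·0.91^13 = 0.369750
1 − 0.636792 = 0.363208

0.3632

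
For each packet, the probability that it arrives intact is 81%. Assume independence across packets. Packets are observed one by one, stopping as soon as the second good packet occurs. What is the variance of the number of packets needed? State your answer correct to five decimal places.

Y = total packets until the second success; negative binomial with r=2, p=0.81.
Var(Y) = r(1−p)/p² = 2·0.19 / 0.81² = 0.5791800

0.57918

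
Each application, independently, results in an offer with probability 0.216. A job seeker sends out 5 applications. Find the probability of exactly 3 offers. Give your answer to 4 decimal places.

X ~ Binomial(n=5, p=0.216).
P(X=3) = C(5,3) · p^3 · (1−p)^2
= 10 · 0.010078 · 0.61466 = 0.061943

0.0619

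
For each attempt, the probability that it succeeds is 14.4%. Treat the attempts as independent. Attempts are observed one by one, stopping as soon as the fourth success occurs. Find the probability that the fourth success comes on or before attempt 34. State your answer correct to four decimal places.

0.7415

Finishing within 34 attempts ⇔ at least 4 successes in the first 34. With X ~ Binomial(34, 0.144), P(Y ≤ 34) = 1 − P(X ≤ 3).
  k=0: C(34,0)·0.144^0·0.856^34 = 0.005060
  k=1: C(34,1)·0.144^1·0.856^33 = 0.028938
  k=2: C(34,2)·0.144^2·0.856^32 = 0.080325
  k=3: C(34,3)·0.144^3·0.856^31 = 0.144134
1 − 0.258456 = 0.741544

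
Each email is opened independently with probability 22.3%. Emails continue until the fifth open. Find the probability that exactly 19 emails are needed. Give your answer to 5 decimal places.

0.04933

Y = trial on which the fifth success occurs; negative binomial, r=5, p=0.223.
P(Y=19) = C(18,4) · p^5 · (1−p)^14
= 3060 · 0.00055147 · 0.029234 = 0.0493333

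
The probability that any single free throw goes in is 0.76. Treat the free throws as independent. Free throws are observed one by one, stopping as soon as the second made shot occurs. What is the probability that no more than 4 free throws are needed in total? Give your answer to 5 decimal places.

0.95466

Finishing within 4 free throws ⇔ at least 2 successes in the first 4. With X ~ Binomial(4, 0.76), P(Y ≤ 4) = 1 − P(X ≤ 1).
  k=0: C(4,0)·0.76^0·0.24^4 = 0.0033178
  k=1: C(4,1)·0.76^1·0.24^3 = 0.0420250
1 − 0.0453427 = 0.9546573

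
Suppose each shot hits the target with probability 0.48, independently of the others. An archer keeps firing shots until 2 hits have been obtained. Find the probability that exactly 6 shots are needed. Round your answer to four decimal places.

Y = trial on which the second success occurs; negative binomial, r=2, p=0.48.
P(Y=6) = C(5,1) · p^2 · (1−p)^4
= 5 · 0.2304 · 0.073116 = 0.084230

0.0842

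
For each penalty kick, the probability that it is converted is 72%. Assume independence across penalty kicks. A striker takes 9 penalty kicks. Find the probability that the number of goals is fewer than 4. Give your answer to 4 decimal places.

X ~ Binomial(9, 0.72); P(X ≤ 3) = Σ C(9,k) p^k (1−p)^(9−k) over k:
  k=0: C(9,0)·0.72^0·0.28^9 = 0.000011
  k=1: C(9,1)·0.72^1·0.28^8 = 0.000245
  k=2: C(9,2)·0.72^2·0.28^7 = 0.002518
  k=3: C(9,3)·0.72^3·0.28^6 = 0.015109
Total = 0.017882

0.0179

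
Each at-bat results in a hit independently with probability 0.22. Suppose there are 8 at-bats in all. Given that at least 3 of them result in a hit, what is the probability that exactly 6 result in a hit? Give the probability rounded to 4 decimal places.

0.0078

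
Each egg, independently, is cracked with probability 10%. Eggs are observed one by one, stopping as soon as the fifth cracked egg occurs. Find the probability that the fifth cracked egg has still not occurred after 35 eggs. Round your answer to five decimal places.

0.73075

Needing more than 35 eggs ⇔ fewer than 5 successes in the first 35. With X ~ Binomial(35, 0.10), P(Y > 35) = P(X ≤ 4).
  k=0: C(35,0)·0.10^0·0.90^35 = 0.0250316
  k=1: C(35,1)·0.10^1·0.90^34 = 0.0973449
  k=2: C(35,2)·0.10^2·0.90^33 = 0.1838738
  k=3: C(35,3)·0.10^3·0.90^32 = 0.2247346
  k=4: C(35,4)·0.10^4·0.90^31 = 0.1997641
P(X ≤ 4) = 0.7307490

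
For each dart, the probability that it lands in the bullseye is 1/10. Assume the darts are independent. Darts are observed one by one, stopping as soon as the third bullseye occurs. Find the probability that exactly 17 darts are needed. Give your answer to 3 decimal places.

0.027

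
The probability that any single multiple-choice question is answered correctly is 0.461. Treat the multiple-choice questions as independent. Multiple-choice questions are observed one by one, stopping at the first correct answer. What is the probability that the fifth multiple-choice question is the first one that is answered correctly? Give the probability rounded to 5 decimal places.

Geometric (trials to first success), p = 0.461.
P(Y = 5) = (1−p)^4 · p = 0.084402 · 0.461 = 0.0389095

0.03891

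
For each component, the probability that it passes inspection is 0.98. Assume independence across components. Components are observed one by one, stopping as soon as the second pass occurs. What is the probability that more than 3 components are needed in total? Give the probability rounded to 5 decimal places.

0.00118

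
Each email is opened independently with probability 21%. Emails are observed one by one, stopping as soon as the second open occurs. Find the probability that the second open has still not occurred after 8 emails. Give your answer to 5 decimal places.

0.47434

Needing more than 8 emails ⇔ fewer than 2 successes in the first 8. With X ~ Binomial(8, 0.21), P(Y > 8) = P(X ≤ 1).
  k=0: C(8,0)·0.21^0·0.79^8 = 0.1517109
  k=1: C(8,1)·0.21^1·0.79^7 = 0.3226257
P(X ≤ 1) = 0.4743366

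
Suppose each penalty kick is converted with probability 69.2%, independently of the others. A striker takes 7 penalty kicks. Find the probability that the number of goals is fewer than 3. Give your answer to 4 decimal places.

X ~ Binomial(7, 0.692); P(X ≤ 2) = Σ C(7,k) p^k (1−p)^(7−k) over k:
  k=0: C(7,0)·0.692^0·0.308^7 = 0.000263
  k=1: C(7,1)·0.692^1·0.308^6 = 0.004135
  k=2: C(7,2)·0.692^2·0.308^5 = 0.027873
Total = 0.032271

0.0323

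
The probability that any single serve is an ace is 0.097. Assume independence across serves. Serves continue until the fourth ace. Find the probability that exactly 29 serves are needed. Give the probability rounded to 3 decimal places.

Y = trial on which the fourth success occurs; negative binomial, r=4, p=0.097.
P(Y=29) = C(28,3) · p^4 · (1−p)^25
= 3276 · 8.8529e-05 · 0.078018 = 0.02263

0.023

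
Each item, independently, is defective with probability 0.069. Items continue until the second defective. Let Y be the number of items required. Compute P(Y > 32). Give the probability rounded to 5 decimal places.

Needing more than 32 items ⇔ fewer than 2 successes in the first 32. With X ~ Binomial(32, 0.069), P(Y > 32) = P(X ≤ 1).
  k=0: C(32,0)·0.069^0·0.931^32 = 0.1014822
  k=1: C(32,1)·0.069^1·0.931^31 = 0.2406795
P(X ≤ 1) = 0.3421617

0.34216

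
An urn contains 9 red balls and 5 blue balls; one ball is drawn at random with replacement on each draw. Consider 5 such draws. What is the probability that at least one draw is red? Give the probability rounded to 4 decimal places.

0.9942

P(at least one) = 1 − P(none) = 1 − (1 − 0.642857)^5
= 1 − 0.005810 = 0.994190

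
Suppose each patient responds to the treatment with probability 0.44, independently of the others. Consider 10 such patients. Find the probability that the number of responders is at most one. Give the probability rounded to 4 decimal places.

X ~ Binomial(10, 0.44); P(X ≤ 1) = Σ C(10,k) p^k (1−p)^(10−k) over k:
  k=0: C(10,0)·0.44^0·0.56^10 = 0.003033
  k=1: C(10,1)·0.44^1·0.56^9 = 0.023831
Total = 0.026864

0.0269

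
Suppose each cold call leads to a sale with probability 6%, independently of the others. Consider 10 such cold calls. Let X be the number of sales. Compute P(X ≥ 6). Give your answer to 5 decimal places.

X ~ Binomial(10, 0.06); P(X ≥ 6) = Σ C(10,k) p^k (1−p)^(10−k) over k:
  k=6: C(10,6)·0.06^6·0.94^4 = 0.0000076
  k=7: C(10,7)·0.06^7·0.94^3 = 0.0000003
  k=8: C(10,8)·0.06^8·0.94^2 = 0.0000000
  k=9: C(10,9)·0.06^9·0.94^1 = 0.0000000
  k=10: C(10,10)·0.06^10·0.94^0 = 0.0000000
Total = 0.0000079

0.00001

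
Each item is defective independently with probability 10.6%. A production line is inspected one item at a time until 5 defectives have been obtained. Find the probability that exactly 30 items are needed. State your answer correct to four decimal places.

0.0193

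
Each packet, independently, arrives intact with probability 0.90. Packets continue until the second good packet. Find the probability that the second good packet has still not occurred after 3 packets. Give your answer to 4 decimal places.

0.0280

Needing more than 3 packets ⇔ fewer than 2 successes in the first 3. With X ~ Binomial(3, 0.90), P(Y > 3) = P(X ≤ 1).
  k=0: C(3,0)·0.90^0·0.10^3 = 0.001000
  k=1: C(3,1)·0.90^1·0.10^2 = 0.027000
P(X ≤ 1) = 0.028000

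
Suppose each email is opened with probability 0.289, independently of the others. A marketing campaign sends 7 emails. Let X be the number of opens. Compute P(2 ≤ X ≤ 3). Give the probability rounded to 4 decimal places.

0.5346

X ~ Binomial(7, 0.289); P(2 ≤ X ≤ 3) = Σ C(7,k) p^k (1−p)^(7−k) over k:
  k=2: C(7,2)·0.289^2·0.711^5 = 0.318686
  k=3: C(7,3)·0.289^3·0.711^4 = 0.215894
Total = 0.534580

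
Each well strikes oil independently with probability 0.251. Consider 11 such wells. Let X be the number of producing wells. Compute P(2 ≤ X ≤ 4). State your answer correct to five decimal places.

0.68872

X ~ Binomial(11, 0.251); P(2 ≤ X ≤ 4) = Σ C(11,k) p^k (1−p)^(11−k) over k:
  k=2: C(11,2)·0.251^2·0.749^9 = 0.2570671
  k=3: C(11,3)·0.251^3·0.749^8 = 0.2584400
  k=4: C(11,4)·0.251^4·0.749^7 = 0.1732134
Total = 0.6887205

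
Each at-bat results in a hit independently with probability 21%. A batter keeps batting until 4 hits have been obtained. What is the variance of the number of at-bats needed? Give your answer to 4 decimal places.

Y = total at-bats until the fourth success; negative binomial with r=4, p=0.21.
Var(Y) = r(1−p)/p² = 4·0.79 / 0.21² = 71.655329

71.6553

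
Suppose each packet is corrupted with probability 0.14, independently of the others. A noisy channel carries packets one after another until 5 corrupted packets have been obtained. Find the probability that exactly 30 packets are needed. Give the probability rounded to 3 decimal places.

0.029

Y = trial on which the fifth success occurs; negative binomial, r=5, p=0.14.
P(Y=30) = C(29,4) · p^5 · (1−p)^25
= 23751 · 5.3782e-05 · 0.023039 = 0.02943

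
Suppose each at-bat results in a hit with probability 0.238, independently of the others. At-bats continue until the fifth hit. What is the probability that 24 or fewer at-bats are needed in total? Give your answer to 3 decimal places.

0.709

Finishing within 24 at-bats ⇔ at least 5 successes in the first 24. With X ~ Binomial(24, 0.238), P(Y ≤ 24) = 1 − P(X ≤ 4).
  k=0: C(24,0)·0.238^0·0.762^24 = 0.00147
  k=1: C(24,1)·0.238^1·0.762^23 = 0.01101
  k=2: C(24,2)·0.238^2·0.762^22 = 0.03954
  k=3: C(24,3)·0.238^3·0.762^21 = 0.09057
  k=4: C(24,4)·0.238^4·0.762^20 = 0.14852
1 − 0.29111 = 0.70889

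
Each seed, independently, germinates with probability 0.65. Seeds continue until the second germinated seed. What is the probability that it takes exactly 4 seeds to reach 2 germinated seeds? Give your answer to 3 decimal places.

Y = trial on which the second success occurs; negative binomial, r=2, p=0.65.
P(Y=4) = C(3,1) · p^2 · (1−p)^2
= 3 · 0.4225 · 0.1225 = 0.15527

0.155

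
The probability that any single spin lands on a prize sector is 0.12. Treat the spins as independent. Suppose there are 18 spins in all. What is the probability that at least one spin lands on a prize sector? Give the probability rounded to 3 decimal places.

P(at least one) = 1 − P(none) = 1 − (1 − 0.12)^18
= 1 − 0.10016 = 0.89984

0.900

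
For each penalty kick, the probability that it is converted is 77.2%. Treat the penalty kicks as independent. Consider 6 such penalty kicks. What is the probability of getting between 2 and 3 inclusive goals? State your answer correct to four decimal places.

0.1332

X ~ Binomial(6, 0.772); P(2 ≤ X ≤ 3) = Σ C(6,k) p^k (1−p)^(6−k) over k:
  k=2: C(6,2)·0.772^2·0.228^4 = 0.024158
  k=3: C(6,3)·0.772^3·0.228^3 = 0.109065
Total = 0.133223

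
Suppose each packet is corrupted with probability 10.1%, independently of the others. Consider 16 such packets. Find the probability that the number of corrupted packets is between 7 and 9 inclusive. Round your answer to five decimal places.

X ~ Binomial(16, 0.101); P(7 ≤ X ≤ 9) = Σ C(16,k) p^k (1−p)^(16−k) over k:
  k=7: C(16,7)·0.101^7·0.899^9 = 0.0004704
  k=8: C(16,8)·0.101^8·0.899^8 = 0.0000595
  k=9: C(16,9)·0.101^9·0.899^7 = 0.0000059
Total = 0.0005358

0.00054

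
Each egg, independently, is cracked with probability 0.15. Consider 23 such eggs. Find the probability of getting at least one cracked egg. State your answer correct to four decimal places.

0.9762

P(at least one) = 1 − P(none) = 1 − (1 − 0.15)^23
= 1 − 0.023803 = 0.976197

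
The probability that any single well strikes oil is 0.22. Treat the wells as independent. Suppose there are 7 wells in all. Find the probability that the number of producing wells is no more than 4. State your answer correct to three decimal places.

X ~ Binomial(7, 0.22); P(X ≤ 4) = Σ C(7,k) p^k (1−p)^(7−k) over k:
  k=0: C(7,0)·0.22^0·0.78^7 = 0.17566
  k=1: C(7,1)·0.22^1·0.78^6 = 0.34681
  k=2: C(7,2)·0.22^2·0.78^5 = 0.29345
  k=3: C(7,3)·0.22^3·0.78^4 = 0.13795
  k=4: C(7,4)·0.22^4·0.78^3 = 0.03891
Total = 0.99277

0.993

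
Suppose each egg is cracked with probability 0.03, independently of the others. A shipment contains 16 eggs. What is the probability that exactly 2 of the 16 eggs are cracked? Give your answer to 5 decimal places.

X ~ Binomial(n=16, p=0.03).
P(X=2) = C(16,2) · p^2 · (1−p)^14
= 120 · 0.0009 · 0.65284 = 0.0705063

0.07051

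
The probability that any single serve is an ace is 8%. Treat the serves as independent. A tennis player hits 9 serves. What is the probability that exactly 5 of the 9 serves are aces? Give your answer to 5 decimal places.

0.00030

X ~ Binomial(n=9, p=0.08).
P(X=5) = C(9,5) · p^5 · (1−p)^4
= 126 · 3.2768e-06 · 0.71639 = 0.0002958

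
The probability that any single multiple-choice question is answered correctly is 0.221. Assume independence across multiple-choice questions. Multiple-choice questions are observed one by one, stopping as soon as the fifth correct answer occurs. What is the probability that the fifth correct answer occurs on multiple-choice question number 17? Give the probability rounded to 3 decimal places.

Y = trial on which the fifth success occurs; negative binomial, r=5, p=0.221.
P(Y=17) = C(16,4) · p^5 · (1−p)^12
= 1820 · 0.00052718 · 0.04994 = 0.04792

0.048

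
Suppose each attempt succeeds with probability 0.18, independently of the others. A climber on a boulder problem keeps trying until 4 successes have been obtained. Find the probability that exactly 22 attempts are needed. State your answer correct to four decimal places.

Y = trial on which the fourth success occurs; negative binomial, r=4, p=0.18.
P(Y=22) = C(21,3) · p^4 · (1−p)^18
= 1330 · 0.0010498 · 0.028096 = 0.039228

0.0392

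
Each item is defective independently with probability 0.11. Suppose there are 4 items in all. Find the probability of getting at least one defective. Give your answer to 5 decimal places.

P(at least one) = 1 − P(none) = 1 − (1 − 0.11)^4
= 1 − 0.6274224 = 0.3725776

0.37258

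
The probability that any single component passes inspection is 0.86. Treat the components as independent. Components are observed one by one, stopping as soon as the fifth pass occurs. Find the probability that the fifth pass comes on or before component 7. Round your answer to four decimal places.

0.9380

Finishing within 7 components ⇔ at least 5 successes in the first 7. With X ~ Binomial(7, 0.86), P(Y ≤ 7) = 1 − P(X ≤ 4).
  k=0: C(7,0)·0.86^0·0.14^7 = 0.000001
  k=1: C(7,1)·0.86^1·0.14^6 = 0.000045
  k=2: C(7,2)·0.86^2·0.14^5 = 0.000835
  k=3: C(7,3)·0.86^3·0.14^4 = 0.008552
  k=4: C(7,4)·0.86^4·0.14^3 = 0.052535
1 − 0.061969 = 0.938031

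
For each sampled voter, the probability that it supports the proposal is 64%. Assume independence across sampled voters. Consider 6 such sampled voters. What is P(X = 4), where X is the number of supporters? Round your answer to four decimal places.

0.3261

X ~ Binomial(n=6, p=0.64).
P(X=4) = C(6,4) · p^4 · (1−p)^2
= 15 · 0.16777 · 0.1296 = 0.326149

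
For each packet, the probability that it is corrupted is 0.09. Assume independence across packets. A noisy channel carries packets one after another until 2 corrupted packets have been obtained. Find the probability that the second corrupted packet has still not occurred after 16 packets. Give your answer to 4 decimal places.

Needing more than 16 packets ⇔ fewer than 2 successes in the first 16. With X ~ Binomial(16, 0.09), P(Y > 16) = P(X ≤ 1).
  k=0: C(16,0)·0.09^0·0.91^16 = 0.221137
  k=1: C(16,1)·0.09^1·0.91^15 = 0.349932
P(X ≤ 1) = 0.571069

0.5711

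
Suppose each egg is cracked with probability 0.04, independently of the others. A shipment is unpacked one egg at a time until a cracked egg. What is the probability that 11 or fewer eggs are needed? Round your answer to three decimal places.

0.362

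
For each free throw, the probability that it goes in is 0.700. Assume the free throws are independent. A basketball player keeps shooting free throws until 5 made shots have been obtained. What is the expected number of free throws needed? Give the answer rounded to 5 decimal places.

7.14286

Y = total free throws until the fifth success; negative binomial with r=5, p=0.70.
E[Y] = r / p = 5 / 0.70 = 7.1428571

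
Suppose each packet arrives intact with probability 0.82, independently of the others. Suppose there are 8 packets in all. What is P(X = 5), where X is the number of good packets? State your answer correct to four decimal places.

0.1211

X ~ Binomial(n=8, p=0.82).
P(X=5) = C(8,5) · p^5 · (1−p)^3
= 56 · 0.37074 · 0.005832 = 0.121081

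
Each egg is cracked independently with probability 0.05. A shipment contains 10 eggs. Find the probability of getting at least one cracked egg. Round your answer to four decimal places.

P(at least one) = 1 − P(none) = 1 − (1 − 0.05)^10
= 1 − 0.598737 = 0.401263

0.4013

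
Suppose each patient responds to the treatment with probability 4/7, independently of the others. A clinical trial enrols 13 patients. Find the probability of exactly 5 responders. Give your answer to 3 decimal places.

X ~ Binomial(n=13, p=0.571429).
P(X=5) = C(13,5) · p^5 · (1−p)^8
= 1287 · 0.060927 · 0.0011381 = 0.08924

0.089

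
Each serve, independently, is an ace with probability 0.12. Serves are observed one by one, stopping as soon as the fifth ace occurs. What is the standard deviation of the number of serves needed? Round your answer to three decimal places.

17.480

Y = total serves until the fifth success; negative binomial with r=5, p=0.12.
SD(Y) = √[r(1−p)/p²] = √(305.55556) = 17.48015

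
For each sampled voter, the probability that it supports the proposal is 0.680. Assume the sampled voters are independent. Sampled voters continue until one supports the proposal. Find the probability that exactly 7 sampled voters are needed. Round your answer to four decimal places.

0.0007

Geometric (trials to first success), p = 0.68.
P(Y = 7) = (1−p)^6 · p = 0.0010737 · 0.68 = 0.000730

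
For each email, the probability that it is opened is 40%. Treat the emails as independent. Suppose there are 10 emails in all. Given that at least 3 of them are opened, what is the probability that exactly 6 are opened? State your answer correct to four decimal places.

0.1339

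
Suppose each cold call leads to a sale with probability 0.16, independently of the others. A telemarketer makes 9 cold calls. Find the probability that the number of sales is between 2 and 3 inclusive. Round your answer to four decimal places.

X ~ Binomial(9, 0.16); P(2 ≤ X ≤ 3) = Σ C(9,k) p^k (1−p)^(9−k) over k:
  k=2: C(9,2)·0.16^2·0.84^7 = 0.271955
  k=3: C(9,3)·0.16^3·0.84^6 = 0.120869
Total = 0.392824

0.3928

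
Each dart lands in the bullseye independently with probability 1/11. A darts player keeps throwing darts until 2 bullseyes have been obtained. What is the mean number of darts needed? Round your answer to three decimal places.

22.000

Y = total darts until the second success; negative binomial with r=2, p=0.090909.
E[Y] = r / p = 2 / 0.090909 = 22.00000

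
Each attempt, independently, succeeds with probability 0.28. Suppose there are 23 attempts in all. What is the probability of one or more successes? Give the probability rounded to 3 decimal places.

0.999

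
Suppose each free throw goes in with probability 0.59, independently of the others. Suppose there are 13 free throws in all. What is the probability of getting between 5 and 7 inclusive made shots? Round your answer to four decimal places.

0.4173

X ~ Binomial(13, 0.59); P(5 ≤ X ≤ 7) = Σ C(13,k) p^k (1−p)^(13−k) over k:
  k=5: C(13,5)·0.59^5·0.41^8 = 0.073470
  k=6: C(13,6)·0.59^6·0.41^7 = 0.140967
  k=7: C(13,7)·0.59^7·0.41^6 = 0.202854
Total = 0.417291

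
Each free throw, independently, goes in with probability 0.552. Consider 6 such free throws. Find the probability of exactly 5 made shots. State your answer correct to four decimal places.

0.1378

X ~ Binomial(n=6, p=0.552).
P(X=5) = C(6,5) · p^5 · (1−p)^1
= 6 · 0.05125 · 0.448 = 0.137760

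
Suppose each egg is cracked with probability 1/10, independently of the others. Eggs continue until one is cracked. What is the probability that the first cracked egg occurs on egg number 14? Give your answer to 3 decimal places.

Geometric (trials to first success), p = 0.10.
P(Y = 14) = (1−p)^13 · p = 0.25419 · 0.10 = 0.02542

0.025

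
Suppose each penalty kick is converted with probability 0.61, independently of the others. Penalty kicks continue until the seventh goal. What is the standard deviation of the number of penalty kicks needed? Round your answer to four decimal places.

Y = total penalty kicks until the seventh success; negative binomial with r=7, p=0.61.
SD(Y) = √[r(1−p)/p²] = √(7.336737) = 2.708641

2.7086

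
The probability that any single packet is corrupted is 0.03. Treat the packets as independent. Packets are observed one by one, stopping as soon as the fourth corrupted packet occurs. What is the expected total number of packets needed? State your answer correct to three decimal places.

133.333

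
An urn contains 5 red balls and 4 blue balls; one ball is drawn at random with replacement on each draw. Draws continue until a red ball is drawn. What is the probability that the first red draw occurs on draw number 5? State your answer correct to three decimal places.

Geometric (trials to first success), p = 0.555556.
P(Y = 5) = (1−p)^4 · p = 0.039018 · 0.555556 = 0.02168

0.022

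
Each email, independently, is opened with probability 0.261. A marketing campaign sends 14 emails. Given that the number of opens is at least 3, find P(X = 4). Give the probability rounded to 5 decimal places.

0.30111

X ~ Binomial(14, 0.261). Want P(X=4 | X≥3) = P(X=4) / P(X≥3).
P(X=4) = C(14,4)·0.261^4·0.739^10 = 0.2256527
P(X≥3) = 1 − 0.0144885 − 0.0716385 − 0.1644583 = 0.7494148
Ratio = 0.2256527 / 0.7494148 = 0.3011052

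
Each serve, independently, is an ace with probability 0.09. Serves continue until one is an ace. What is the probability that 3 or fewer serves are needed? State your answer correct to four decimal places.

0.2464

Y = number of serves to the first success; geometric, p = 0.09.
P(Y ≤ 3) = 1 − (1−p)^3 = 1 − 0.753571 = 0.246429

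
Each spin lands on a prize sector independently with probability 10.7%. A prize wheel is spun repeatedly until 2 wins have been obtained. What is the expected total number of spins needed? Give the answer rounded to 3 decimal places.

18.692

Y = total spins until the second success; negative binomial with r=2, p=0.107.
E[Y] = r / p = 2 / 0.107 = 18.69159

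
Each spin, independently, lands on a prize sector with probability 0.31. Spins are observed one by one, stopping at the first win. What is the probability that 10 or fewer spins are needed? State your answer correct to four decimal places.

0.9755

Y = number of spins to the first success; geometric, p = 0.31.
P(Y ≤ 10) = 1 − (1−p)^10 = 1 − 0.024462 = 0.975538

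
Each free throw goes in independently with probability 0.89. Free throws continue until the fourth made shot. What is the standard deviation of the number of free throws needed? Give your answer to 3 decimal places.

Y = total free throws until the fourth success; negative binomial with r=4, p=0.89.
SD(Y) = √[r(1−p)/p²] = √(0.55549) = 0.74531

0.745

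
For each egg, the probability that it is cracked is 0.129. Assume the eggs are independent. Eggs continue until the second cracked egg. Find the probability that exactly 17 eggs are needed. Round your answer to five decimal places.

0.03354

Y = trial on which the second success occurs; negative binomial, r=2, p=0.129.
P(Y=17) = C(16,1) · p^2 · (1−p)^15
= 16 · 0.016641 · 0.12597 = 0.0335407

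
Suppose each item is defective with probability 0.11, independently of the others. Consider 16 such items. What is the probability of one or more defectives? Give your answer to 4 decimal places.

0.8450

P(at least one) = 1 − P(none) = 1 − (1 − 0.11)^16
= 1 − 0.154967 = 0.845033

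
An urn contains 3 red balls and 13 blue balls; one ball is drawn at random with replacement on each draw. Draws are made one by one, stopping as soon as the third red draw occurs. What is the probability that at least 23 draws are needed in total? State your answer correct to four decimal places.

Needing more than 22 draws ⇔ fewer than 3 successes in the first 22. With X ~ Binomial(22, 0.1875), P(Y > 22) = P(X ≤ 2).
  k=0: C(22,0)·0.1875^0·0.8125^22 = 0.010378
  k=1: C(22,1)·0.1875^1·0.8125^21 = 0.052688
  k=2: C(22,2)·0.1875^2·0.8125^20 = 0.127668
P(X ≤ 2) = 0.190734

0.1907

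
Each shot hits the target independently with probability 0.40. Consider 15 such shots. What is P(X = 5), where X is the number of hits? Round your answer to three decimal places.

0.186

X ~ Binomial(n=15, p=0.40).
P(X=5) = C(15,5) · p^5 · (1−p)^10
= 3003 · 0.01024 · 0.0060466 = 0.18594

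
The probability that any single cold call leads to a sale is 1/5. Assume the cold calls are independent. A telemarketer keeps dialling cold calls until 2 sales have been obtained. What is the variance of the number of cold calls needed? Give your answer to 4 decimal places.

Y = total cold calls until the second success; negative binomial with r=2, p=0.20.
Var(Y) = r(1−p)/p² = 2·0.80 / 0.20² = 40.000000

40.0000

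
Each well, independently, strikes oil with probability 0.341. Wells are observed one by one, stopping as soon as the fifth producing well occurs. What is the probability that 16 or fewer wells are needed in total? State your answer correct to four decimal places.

Finishing within 16 wells ⇔ at least 5 successes in the first 16. With X ~ Binomial(16, 0.341), P(Y ≤ 16) = 1 − P(X ≤ 4).
  k=0: C(16,0)·0.341^0·0.659^16 = 0.001265
  k=1: C(16,1)·0.341^1·0.659^15 = 0.010475
  k=2: C(16,2)·0.341^2·0.659^14 = 0.040652
  k=3: C(16,3)·0.341^3·0.659^13 = 0.098166
  k=4: C(16,4)·0.341^4·0.659^12 = 0.165087
1 − 0.315646 = 0.684354

0.6844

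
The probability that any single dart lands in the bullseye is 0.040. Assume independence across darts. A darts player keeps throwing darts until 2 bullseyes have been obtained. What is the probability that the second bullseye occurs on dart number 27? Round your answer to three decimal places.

Y = trial on which the second success occurs; negative binomial, r=2, p=0.04.
P(Y=27) = C(26,1) · p^2 · (1−p)^25
= 26 · 0.0016 · 0.3604 = 0.01499

0.015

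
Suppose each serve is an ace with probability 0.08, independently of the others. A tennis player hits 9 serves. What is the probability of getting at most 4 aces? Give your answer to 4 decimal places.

0.9997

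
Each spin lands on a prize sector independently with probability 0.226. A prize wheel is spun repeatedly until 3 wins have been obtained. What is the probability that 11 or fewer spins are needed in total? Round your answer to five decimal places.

0.46839

Finishing within 11 spins ⇔ at least 3 successes in the first 11. With X ~ Binomial(11, 0.226), P(Y ≤ 11) = 1 − P(X ≤ 2).
  k=0: C(11,0)·0.226^0·0.774^11 = 0.0597242
  k=1: C(11,1)·0.226^1·0.774^10 = 0.1918274
  k=2: C(11,2)·0.226^2·0.774^9 = 0.2800581
1 − 0.5316098 = 0.4683902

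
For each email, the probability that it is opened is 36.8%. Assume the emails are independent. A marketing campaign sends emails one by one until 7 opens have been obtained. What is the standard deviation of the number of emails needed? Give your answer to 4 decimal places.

5.7156

Y = total emails until the seventh success; negative binomial with r=7, p=0.368.
SD(Y) = √[r(1−p)/p²] = √(32.667769) = 5.715573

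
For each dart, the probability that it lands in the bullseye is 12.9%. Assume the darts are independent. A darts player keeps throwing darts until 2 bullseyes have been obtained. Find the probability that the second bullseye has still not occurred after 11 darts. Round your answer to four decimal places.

0.5755

Needing more than 11 darts ⇔ fewer than 2 successes in the first 11. With X ~ Binomial(11, 0.129), P(Y > 11) = P(X ≤ 1).
  k=0: C(11,0)·0.129^0·0.871^11 = 0.218877
  k=1: C(11,1)·0.129^1·0.871^10 = 0.356586
P(X ≤ 1) = 0.575463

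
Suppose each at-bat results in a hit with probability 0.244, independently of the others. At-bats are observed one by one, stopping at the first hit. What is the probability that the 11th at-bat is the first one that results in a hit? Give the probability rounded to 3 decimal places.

0.015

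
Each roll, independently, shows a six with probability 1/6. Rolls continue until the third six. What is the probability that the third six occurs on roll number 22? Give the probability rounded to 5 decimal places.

Y = trial on which the third success occurs; negative binomial, r=3, p=0.166667.
P(Y=22) = C(21,2) · p^3 · (1−p)^19
= 210 · 0.0046296 · 0.031301 = 0.0304314

0.03043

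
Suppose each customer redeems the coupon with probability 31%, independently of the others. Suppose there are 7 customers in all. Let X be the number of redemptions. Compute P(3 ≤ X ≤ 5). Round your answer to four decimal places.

0.3712

X ~ Binomial(7, 0.31); P(3 ≤ X ≤ 5) = Σ C(7,k) p^k (1−p)^(7−k) over k:
  k=3: C(7,3)·0.31^3·0.69^4 = 0.236347
  k=4: C(7,4)·0.31^4·0.69^3 = 0.106185
  k=5: C(7,5)·0.31^5·0.69^2 = 0.028624
Total = 0.371155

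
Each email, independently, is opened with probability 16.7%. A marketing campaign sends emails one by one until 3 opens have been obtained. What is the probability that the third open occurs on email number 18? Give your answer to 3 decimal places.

0.041

Y = trial on which the third success occurs; negative binomial, r=3, p=0.167.
P(Y=18) = C(17,2) · p^3 · (1−p)^15
= 136 · 0.0046575 · 0.064517 = 0.04087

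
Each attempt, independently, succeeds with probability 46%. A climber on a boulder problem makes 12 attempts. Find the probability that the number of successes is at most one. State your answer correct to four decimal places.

0.0069

X ~ Binomial(12, 0.46); P(X ≤ 1) = Σ C(12,k) p^k (1−p)^(12−k) over k:
  k=0: C(12,0)·0.46^0·0.54^12 = 0.000615
  k=1: C(12,1)·0.46^1·0.54^11 = 0.006284
Total = 0.006899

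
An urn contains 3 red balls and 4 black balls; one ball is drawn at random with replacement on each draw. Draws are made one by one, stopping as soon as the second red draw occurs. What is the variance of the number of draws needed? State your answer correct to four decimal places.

Y = total draws until the second success; negative binomial with r=2, p=0.428571.
Var(Y) = r(1−p)/p² = 2·0.571429 / 0.428571² = 6.222222

6.2222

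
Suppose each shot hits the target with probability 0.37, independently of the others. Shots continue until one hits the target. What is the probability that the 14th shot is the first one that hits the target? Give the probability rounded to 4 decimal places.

0.0009

Geometric (trials to first success), p = 0.37.
P(Y = 14) = (1−p)^13 · p = 0.0024628 · 0.37 = 0.000911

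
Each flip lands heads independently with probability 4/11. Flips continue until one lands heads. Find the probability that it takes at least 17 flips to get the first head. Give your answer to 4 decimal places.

Y = number of flips to the first success; geometric, p = 0.363636.
P(Y > 16) = P(first 16 all fail) = (1−p)^16 = 0.000723

0.0007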